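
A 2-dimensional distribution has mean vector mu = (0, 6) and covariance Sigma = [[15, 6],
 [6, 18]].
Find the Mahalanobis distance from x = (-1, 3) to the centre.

Step 1 — centre the observation: (x - mu) = (-1, -3).

Step 2 — invert Sigma. det(Sigma) = 15·18 - (6)² = 234.
  Sigma^{-1} = (1/det) · [[d, -b], [-b, a]] = [[0.0769, -0.0256],
 [-0.0256, 0.0641]].

Step 3 — form the quadratic (x - mu)^T · Sigma^{-1} · (x - mu):
  Sigma^{-1} · (x - mu) = (0, -0.1667).
  (x - mu)^T · [Sigma^{-1} · (x - mu)] = (-1)·(0) + (-3)·(-0.1667) = 0.5.

Step 4 — take square root: d = √(0.5) ≈ 0.7071.

d(x, mu) = √(0.5) ≈ 0.7071


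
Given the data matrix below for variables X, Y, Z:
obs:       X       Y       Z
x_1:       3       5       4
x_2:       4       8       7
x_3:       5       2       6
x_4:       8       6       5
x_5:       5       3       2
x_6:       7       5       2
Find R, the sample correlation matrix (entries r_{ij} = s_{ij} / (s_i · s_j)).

Step 1 — column means:
  mean(X) = (3 + 4 + 5 + 8 + 5 + 7) / 6 = 32/6 = 5.3333
  mean(Y) = (5 + 8 + 2 + 6 + 3 + 5) / 6 = 29/6 = 4.8333
  mean(Z) = (4 + 7 + 6 + 5 + 2 + 2) / 6 = 26/6 = 4.3333

Step 2 — sample variances and covariances s[i,j] = (1/(n-1)) · Σ_k (x_{k,i} - mean_i) · (x_{k,j} - mean_j), with n-1 = 5:
  s[X,X] = ((-2.3333)·(-2.3333) + (-1.3333)·(-1.3333) + (-0.3333)·(-0.3333) + (2.6667)·(2.6667) + (-0.3333)·(-0.3333) + (1.6667)·(1.6667)) / 5 = 17.3333/5 = 3.4667
  s[X,Y] = ((-2.3333)·(0.1667) + (-1.3333)·(3.1667) + (-0.3333)·(-2.8333) + (2.6667)·(1.1667) + (-0.3333)·(-1.8333) + (1.6667)·(0.1667)) / 5 = 0.3333/5 = 0.0667
  s[X,Z] = ((-2.3333)·(-0.3333) + (-1.3333)·(2.6667) + (-0.3333)·(1.6667) + (2.6667)·(0.6667) + (-0.3333)·(-2.3333) + (1.6667)·(-2.3333)) / 5 = -4.6667/5 = -0.9333
  s[Y,Y] = ((0.1667)·(0.1667) + (3.1667)·(3.1667) + (-2.8333)·(-2.8333) + (1.1667)·(1.1667) + (-1.8333)·(-1.8333) + (0.1667)·(0.1667)) / 5 = 22.8333/5 = 4.5667
  s[Y,Z] = ((0.1667)·(-0.3333) + (3.1667)·(2.6667) + (-2.8333)·(1.6667) + (1.1667)·(0.6667) + (-1.8333)·(-2.3333) + (0.1667)·(-2.3333)) / 5 = 8.3333/5 = 1.6667
  s[Z,Z] = ((-0.3333)·(-0.3333) + (2.6667)·(2.6667) + (1.6667)·(1.6667) + (0.6667)·(0.6667) + (-2.3333)·(-2.3333) + (-2.3333)·(-2.3333)) / 5 = 21.3333/5 = 4.2667
  Sample standard deviations s_i = √(s[i,i]):
  s(X) = √(3.4667) = 1.8619
  s(Y) = √(4.5667) = 2.137
  s(Z) = √(4.2667) = 2.0656

Step 3 — r_{ij} = s_{ij} / (s_i · s_j):
  r[X,X] = 1 (diagonal).
  r[X,Y] = 0.0667 / (1.8619 · 2.137) = 0.0667 / 3.9788 = 0.0168
  r[X,Z] = -0.9333 / (1.8619 · 2.0656) = -0.9333 / 3.8459 = -0.2427
  r[Y,Y] = 1 (diagonal).
  r[Y,Z] = 1.6667 / (2.137 · 2.0656) = 1.6667 / 4.4141 = 0.3776
  r[Z,Z] = 1 (diagonal).

R is symmetric with unit diagonal. Assembling:

R = [[1, 0.0168, -0.2427],
 [0.0168, 1, 0.3776],
 [-0.2427, 0.3776, 1]]


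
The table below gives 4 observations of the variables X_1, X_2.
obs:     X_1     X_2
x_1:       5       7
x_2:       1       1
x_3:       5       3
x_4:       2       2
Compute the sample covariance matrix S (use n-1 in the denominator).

Step 1 — column means:
  mean(X_1) = (5 + 1 + 5 + 2) / 4 = 13/4 = 3.25
  mean(X_2) = (7 + 1 + 3 + 2) / 4 = 13/4 = 3.25

Step 2 — sample covariance S[i,j] = (1/(n-1)) · Σ_k (x_{k,i} - mean_i) · (x_{k,j} - mean_j), with n-1 = 3.
  S[X_1,X_1] = ((1.75)·(1.75) + (-2.25)·(-2.25) + (1.75)·(1.75) + (-1.25)·(-1.25)) / 3 = 12.75/3 = 4.25
  S[X_1,X_2] = ((1.75)·(3.75) + (-2.25)·(-2.25) + (1.75)·(-0.25) + (-1.25)·(-1.25)) / 3 = 12.75/3 = 4.25
  S[X_2,X_2] = ((3.75)·(3.75) + (-2.25)·(-2.25) + (-0.25)·(-0.25) + (-1.25)·(-1.25)) / 3 = 20.75/3 = 6.9167

S is symmetric (S[j,i] = S[i,j]). Assembling:

S = [[4.25, 4.25],
 [4.25, 6.9167]]


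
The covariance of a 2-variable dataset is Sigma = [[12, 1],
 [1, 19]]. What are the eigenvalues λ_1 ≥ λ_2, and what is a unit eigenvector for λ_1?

Step 1 — characteristic polynomial of 2×2 Sigma:
  det(Sigma - λI) = λ² - trace · λ + det = 0.
  trace = 12 + 19 = 31, det = 12·19 - (1)² = 227.
Step 2 — discriminant:
  Δ = trace² - 4·det = 961 - 908 = 53.
Step 3 — eigenvalues:
  λ = (trace ± √Δ)/2 = (31 ± 7.2801)/2,
  λ_1 = 19.1401,  λ_2 = 11.8599.

Step 4 — unit eigenvector for λ_1: solve (Sigma - λ_1 I)v = 0. First row:
  (12 - 19.1401)·v_x + (1)·v_y = 0, i.e. (-7.1401)·v_x + (1)·v_y = 0,
  so v ∝ (b, λ_1 - a) = (1, 7.1401) = u.
  ||u|| = √((1)² + (7.1401)²) = √(51.9804) ≈ 7.2097,
  v_1 = u/||u|| ≈ (0.1387, 0.9903) (||v_1|| = 1).

λ_1 = 19.1401,  λ_2 = 11.8599;  v_1 ≈ (0.1387, 0.9903)


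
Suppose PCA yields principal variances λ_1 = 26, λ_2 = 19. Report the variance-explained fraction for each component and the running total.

Step 1 — total variance = trace(Sigma) = Σ λ_i = 26 + 19 = 45.

Step 2 — fraction explained by component i = λ_i / Σ λ:
  PC1: 26/45 = 0.5778
  PC2: 19/45 = 0.4222

Step 3 — cumulative fraction after k components = (λ_1 + ... + λ_k) / Σ λ:
  k = 1: 26/45 = 0.5778
  k = 2: (26 + 19)/45 = 45/45 = 1

Summary (fraction, with percent):

explained: PC1 0.5778 (57.78%), PC2 0.4222 (42.22%);  cumulative: 0.5778, 1


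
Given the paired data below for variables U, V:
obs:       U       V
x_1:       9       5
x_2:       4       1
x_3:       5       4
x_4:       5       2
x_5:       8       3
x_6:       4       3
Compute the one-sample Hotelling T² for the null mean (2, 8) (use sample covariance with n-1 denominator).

Step 1 — sample mean vector:
  mean(U) = (9 + 4 + 5 + 5 + 8 + 4) / 6 = 35/6 = 5.8333
  mean(V) = (5 + 1 + 4 + 2 + 3 + 3) / 6 = 18/6 = 3
  x̄ = (5.8333, 3),  deviation x̄ - mu_0 = (5.8333, 3) - (2, 8) = (3.8333, -5).

Step 2 — sample covariance matrix, S[i,j] = (1/(n-1)) · Σ_k (x_{k,i} - mean_i) · (x_{k,j} - mean_j), divisor n-1 = 5:
  S[U,U] = ((3.1667)·(3.1667) + (-1.8333)·(-1.8333) + (-0.8333)·(-0.8333) + (-0.8333)·(-0.8333) + (2.1667)·(2.1667) + (-1.8333)·(-1.8333)) / 5 = 22.8333/5 = 4.5667
  S[U,V] = ((3.1667)·(2) + (-1.8333)·(-2) + (-0.8333)·(1) + (-0.8333)·(-1) + (2.1667)·(0) + (-1.8333)·(0)) / 5 = 10/5 = 2
  S[V,V] = ((2)·(2) + (-2)·(-2) + (1)·(1) + (-1)·(-1) + (0)·(0) + (0)·(0)) / 5 = 10/5 = 2
  S = [[4.5667, 2],
 [2, 2]].

Step 3 — invert S. det(S) = 4.5667·2 - (2)² = 5.1333.
  S^{-1} = (1/det) · [[d, -b], [-b, a]] = [[0.3896, -0.3896],
 [-0.3896, 0.8896]].

Step 4 — quadratic form (x̄ - mu_0)^T · S^{-1} · (x̄ - mu_0):
  S^{-1} · (x̄ - mu_0) = (3.4416, -5.9416),
  (x̄ - mu_0)^T · [...] = (3.8333)·(3.4416) + (-5)·(-5.9416) = 42.9004.

Step 5 — scale by n: T² = 6 · 42.9004 = 257.4026.

T² ≈ 257.4026


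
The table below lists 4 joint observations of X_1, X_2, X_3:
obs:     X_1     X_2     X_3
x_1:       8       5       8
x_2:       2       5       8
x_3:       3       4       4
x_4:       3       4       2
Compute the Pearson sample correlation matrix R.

Step 1 — column means:
  mean(X_1) = (8 + 2 + 3 + 3) / 4 = 16/4 = 4
  mean(X_2) = (5 + 5 + 4 + 4) / 4 = 18/4 = 4.5
  mean(X_3) = (8 + 8 + 4 + 2) / 4 = 22/4 = 5.5

Step 2 — sample variances and covariances s[i,j] = (1/(n-1)) · Σ_k (x_{k,i} - mean_i) · (x_{k,j} - mean_j), with n-1 = 3:
  s[X_1,X_1] = ((4)·(4) + (-2)·(-2) + (-1)·(-1) + (-1)·(-1)) / 3 = 22/3 = 7.3333
  s[X_1,X_2] = ((4)·(0.5) + (-2)·(0.5) + (-1)·(-0.5) + (-1)·(-0.5)) / 3 = 2/3 = 0.6667
  s[X_1,X_3] = ((4)·(2.5) + (-2)·(2.5) + (-1)·(-1.5) + (-1)·(-3.5)) / 3 = 10/3 = 3.3333
  s[X_2,X_2] = ((0.5)·(0.5) + (0.5)·(0.5) + (-0.5)·(-0.5) + (-0.5)·(-0.5)) / 3 = 1/3 = 0.3333
  s[X_2,X_3] = ((0.5)·(2.5) + (0.5)·(2.5) + (-0.5)·(-1.5) + (-0.5)·(-3.5)) / 3 = 5/3 = 1.6667
  s[X_3,X_3] = ((2.5)·(2.5) + (2.5)·(2.5) + (-1.5)·(-1.5) + (-3.5)·(-3.5)) / 3 = 27/3 = 9
  Sample standard deviations s_i = √(s[i,i]):
  s(X_1) = √(7.3333) = 2.708
  s(X_2) = √(0.3333) = 0.5774
  s(X_3) = √(9) = 3

Step 3 — r_{ij} = s_{ij} / (s_i · s_j):
  r[X_1,X_1] = 1 (diagonal).
  r[X_1,X_2] = 0.6667 / (2.708 · 0.5774) = 0.6667 / 1.5635 = 0.4264
  r[X_1,X_3] = 3.3333 / (2.708 · 3) = 3.3333 / 8.124 = 0.4103
  r[X_2,X_2] = 1 (diagonal).
  r[X_2,X_3] = 1.6667 / (0.5774 · 3) = 1.6667 / 1.7321 = 0.9623
  r[X_3,X_3] = 1 (diagonal).

R is symmetric with unit diagonal. Assembling:

R = [[1, 0.4264, 0.4103],
 [0.4264, 1, 0.9623],
 [0.4103, 0.9623, 1]]


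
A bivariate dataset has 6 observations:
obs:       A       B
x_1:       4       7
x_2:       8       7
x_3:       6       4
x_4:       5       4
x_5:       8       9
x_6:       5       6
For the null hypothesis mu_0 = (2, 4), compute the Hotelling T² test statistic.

Step 1 — sample mean vector:
  mean(A) = (4 + 8 + 6 + 5 + 8 + 5) / 6 = 36/6 = 6
  mean(B) = (7 + 7 + 4 + 4 + 9 + 6) / 6 = 37/6 = 6.1667
  x̄ = (6, 6.1667),  deviation x̄ - mu_0 = (6, 6.1667) - (2, 4) = (4, 2.1667).

Step 2 — sample covariance matrix, S[i,j] = (1/(n-1)) · Σ_k (x_{k,i} - mean_i) · (x_{k,j} - mean_j), divisor n-1 = 5:
  S[A,A] = ((-2)·(-2) + (2)·(2) + (0)·(0) + (-1)·(-1) + (2)·(2) + (-1)·(-1)) / 5 = 14/5 = 2.8
  S[A,B] = ((-2)·(0.8333) + (2)·(0.8333) + (0)·(-2.1667) + (-1)·(-2.1667) + (2)·(2.8333) + (-1)·(-0.1667)) / 5 = 8/5 = 1.6
  S[B,B] = ((0.8333)·(0.8333) + (0.8333)·(0.8333) + (-2.1667)·(-2.1667) + (-2.1667)·(-2.1667) + (2.8333)·(2.8333) + (-0.1667)·(-0.1667)) / 5 = 18.8333/5 = 3.7667
  S = [[2.8, 1.6],
 [1.6, 3.7667]].

Step 3 — invert S. det(S) = 2.8·3.7667 - (1.6)² = 7.9867.
  S^{-1} = (1/det) · [[d, -b], [-b, a]] = [[0.4716, -0.2003],
 [-0.2003, 0.3506]].

Step 4 — quadratic form (x̄ - mu_0)^T · S^{-1} · (x̄ - mu_0):
  S^{-1} · (x̄ - mu_0) = (1.4524, -0.0417),
  (x̄ - mu_0)^T · [...] = (4)·(1.4524) + (2.1667)·(-0.0417) = 5.7193.

Step 5 — scale by n: T² = 6 · 5.7193 = 34.3155.

T² ≈ 34.3155


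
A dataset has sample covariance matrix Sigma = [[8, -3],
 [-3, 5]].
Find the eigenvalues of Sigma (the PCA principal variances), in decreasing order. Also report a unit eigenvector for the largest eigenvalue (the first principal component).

Step 1 — characteristic polynomial of 2×2 Sigma:
  det(Sigma - λI) = λ² - trace · λ + det = 0.
  trace = 8 + 5 = 13, det = 8·5 - (-3)² = 31.
Step 2 — discriminant:
  Δ = trace² - 4·det = 169 - 124 = 45.
Step 3 — eigenvalues:
  λ = (trace ± √Δ)/2 = (13 ± 6.7082)/2,
  λ_1 = 9.8541,  λ_2 = 3.1459.

Step 4 — unit eigenvector for λ_1: solve (Sigma - λ_1 I)v = 0. First row:
  (8 - 9.8541)·v_x + (-3)·v_y = 0, i.e. (-1.8541)·v_x + (-3)·v_y = 0,
  so v ∝ (b, λ_1 - a) = (-3, 1.8541); multiply by -1 so the first entry is positive: u = (3, -1.8541).
  ||u|| = √((3)² + (-1.8541)²) = √(12.4377) ≈ 3.5267,
  v_1 = u/||u|| ≈ (0.8507, -0.5257) (||v_1|| = 1).

λ_1 = 9.8541,  λ_2 = 3.1459;  v_1 ≈ (0.8507, -0.5257)


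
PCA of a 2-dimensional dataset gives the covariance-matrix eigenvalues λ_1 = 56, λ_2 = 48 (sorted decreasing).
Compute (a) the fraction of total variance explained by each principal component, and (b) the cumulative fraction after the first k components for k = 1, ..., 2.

Step 1 — total variance = trace(Sigma) = Σ λ_i = 56 + 48 = 104.

Step 2 — fraction explained by component i = λ_i / Σ λ:
  PC1: 56/104 = 0.5385
  PC2: 48/104 = 0.4615

Step 3 — cumulative fraction after k components = (λ_1 + ... + λ_k) / Σ λ:
  k = 1: 56/104 = 0.5385
  k = 2: (56 + 48)/104 = 104/104 = 1

Summary (fraction, with percent):

explained: PC1 0.5385 (53.85%), PC2 0.4615 (46.15%);  cumulative: 0.5385, 1


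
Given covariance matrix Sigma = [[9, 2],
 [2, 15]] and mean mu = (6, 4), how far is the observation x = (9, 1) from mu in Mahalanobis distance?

Step 1 — centre the observation: (x - mu) = (3, -3).

Step 2 — invert Sigma. det(Sigma) = 9·15 - (2)² = 131.
  Sigma^{-1} = (1/det) · [[d, -b], [-b, a]] = [[0.1145, -0.0153],
 [-0.0153, 0.0687]].

Step 3 — form the quadratic (x - mu)^T · Sigma^{-1} · (x - mu):
  Sigma^{-1} · (x - mu) = (0.3893, -0.2519).
  (x - mu)^T · [Sigma^{-1} · (x - mu)] = (3)·(0.3893) + (-3)·(-0.2519) = 1.9237.

Step 4 — take square root: d = √(1.9237) ≈ 1.387.

d(x, mu) = √(1.9237) ≈ 1.387


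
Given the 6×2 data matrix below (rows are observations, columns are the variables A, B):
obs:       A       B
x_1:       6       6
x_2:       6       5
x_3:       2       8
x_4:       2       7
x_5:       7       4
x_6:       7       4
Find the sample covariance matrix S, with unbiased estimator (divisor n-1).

Step 1 — column means:
  mean(A) = (6 + 6 + 2 + 2 + 7 + 7) / 6 = 30/6 = 5
  mean(B) = (6 + 5 + 8 + 7 + 4 + 4) / 6 = 34/6 = 5.6667

Step 2 — sample covariance S[i,j] = (1/(n-1)) · Σ_k (x_{k,i} - mean_i) · (x_{k,j} - mean_j), with n-1 = 5.
  S[A,A] = ((1)·(1) + (1)·(1) + (-3)·(-3) + (-3)·(-3) + (2)·(2) + (2)·(2)) / 5 = 28/5 = 5.6
  S[A,B] = ((1)·(0.3333) + (1)·(-0.6667) + (-3)·(2.3333) + (-3)·(1.3333) + (2)·(-1.6667) + (2)·(-1.6667)) / 5 = -18/5 = -3.6
  S[B,B] = ((0.3333)·(0.3333) + (-0.6667)·(-0.6667) + (2.3333)·(2.3333) + (1.3333)·(1.3333) + (-1.6667)·(-1.6667) + (-1.6667)·(-1.6667)) / 5 = 13.3333/5 = 2.6667

S is symmetric (S[j,i] = S[i,j]). Assembling:

S = [[5.6, -3.6],
 [-3.6, 2.6667]]


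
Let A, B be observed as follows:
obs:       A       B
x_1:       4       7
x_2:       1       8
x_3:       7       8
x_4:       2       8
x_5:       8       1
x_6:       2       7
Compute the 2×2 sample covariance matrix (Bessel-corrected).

Step 1 — column means:
  mean(A) = (4 + 1 + 7 + 2 + 8 + 2) / 6 = 24/6 = 4
  mean(B) = (7 + 8 + 8 + 8 + 1 + 7) / 6 = 39/6 = 6.5

Step 2 — sample covariance S[i,j] = (1/(n-1)) · Σ_k (x_{k,i} - mean_i) · (x_{k,j} - mean_j), with n-1 = 5.
  S[A,A] = ((0)·(0) + (-3)·(-3) + (3)·(3) + (-2)·(-2) + (4)·(4) + (-2)·(-2)) / 5 = 42/5 = 8.4
  S[A,B] = ((0)·(0.5) + (-3)·(1.5) + (3)·(1.5) + (-2)·(1.5) + (4)·(-5.5) + (-2)·(0.5)) / 5 = -26/5 = -5.2
  S[B,B] = ((0.5)·(0.5) + (1.5)·(1.5) + (1.5)·(1.5) + (1.5)·(1.5) + (-5.5)·(-5.5) + (0.5)·(0.5)) / 5 = 37.5/5 = 7.5

S is symmetric (S[j,i] = S[i,j]). Assembling:

S = [[8.4, -5.2],
 [-5.2, 7.5]]


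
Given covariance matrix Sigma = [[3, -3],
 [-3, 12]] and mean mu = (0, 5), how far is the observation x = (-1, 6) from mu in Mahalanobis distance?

Step 1 — centre the observation: (x - mu) = (-1, 1).

Step 2 — invert Sigma. det(Sigma) = 3·12 - (-3)² = 27.
  Sigma^{-1} = (1/det) · [[d, -b], [-b, a]] = [[0.4444, 0.1111],
 [0.1111, 0.1111]].

Step 3 — form the quadratic (x - mu)^T · Sigma^{-1} · (x - mu):
  Sigma^{-1} · (x - mu) = (-0.3333, 0).
  (x - mu)^T · [Sigma^{-1} · (x - mu)] = (-1)·(-0.3333) + (1)·(0) = 0.3333.

Step 4 — take square root: d = √(0.3333) ≈ 0.5774.

d(x, mu) = √(0.3333) ≈ 0.5774


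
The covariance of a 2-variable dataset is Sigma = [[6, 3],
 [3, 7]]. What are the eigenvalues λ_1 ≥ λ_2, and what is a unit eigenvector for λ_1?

Step 1 — characteristic polynomial of 2×2 Sigma:
  det(Sigma - λI) = λ² - trace · λ + det = 0.
  trace = 6 + 7 = 13, det = 6·7 - (3)² = 33.
Step 2 — discriminant:
  Δ = trace² - 4·det = 169 - 132 = 37.
Step 3 — eigenvalues:
  λ = (trace ± √Δ)/2 = (13 ± 6.0828)/2,
  λ_1 = 9.5414,  λ_2 = 3.4586.

Step 4 — unit eigenvector for λ_1: solve (Sigma - λ_1 I)v = 0. First row:
  (6 - 9.5414)·v_x + (3)·v_y = 0, i.e. (-3.5414)·v_x + (3)·v_y = 0,
  so v ∝ (b, λ_1 - a) = (3, 3.5414) = u.
  ||u|| = √((3)² + (3.5414)²) = √(21.5414) ≈ 4.6413,
  v_1 = u/||u|| ≈ (0.6464, 0.763) (||v_1|| = 1).

λ_1 = 9.5414,  λ_2 = 3.4586;  v_1 ≈ (0.6464, 0.763)


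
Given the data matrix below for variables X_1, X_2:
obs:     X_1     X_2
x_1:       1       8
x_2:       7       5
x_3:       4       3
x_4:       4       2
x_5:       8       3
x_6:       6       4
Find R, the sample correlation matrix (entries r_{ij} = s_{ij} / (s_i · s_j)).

Step 1 — column means:
  mean(X_1) = (1 + 7 + 4 + 4 + 8 + 6) / 6 = 30/6 = 5
  mean(X_2) = (8 + 5 + 3 + 2 + 3 + 4) / 6 = 25/6 = 4.1667

Step 2 — sample variances and covariances s[i,j] = (1/(n-1)) · Σ_k (x_{k,i} - mean_i) · (x_{k,j} - mean_j), with n-1 = 5:
  s[X_1,X_1] = ((-4)·(-4) + (2)·(2) + (-1)·(-1) + (-1)·(-1) + (3)·(3) + (1)·(1)) / 5 = 32/5 = 6.4
  s[X_1,X_2] = ((-4)·(3.8333) + (2)·(0.8333) + (-1)·(-1.1667) + (-1)·(-2.1667) + (3)·(-1.1667) + (1)·(-0.1667)) / 5 = -14/5 = -2.8
  s[X_2,X_2] = ((3.8333)·(3.8333) + (0.8333)·(0.8333) + (-1.1667)·(-1.1667) + (-2.1667)·(-2.1667) + (-1.1667)·(-1.1667) + (-0.1667)·(-0.1667)) / 5 = 22.8333/5 = 4.5667
  Sample standard deviations s_i = √(s[i,i]):
  s(X_1) = √(6.4) = 2.5298
  s(X_2) = √(4.5667) = 2.137

Step 3 — r_{ij} = s_{ij} / (s_i · s_j):
  r[X_1,X_1] = 1 (diagonal).
  r[X_1,X_2] = -2.8 / (2.5298 · 2.137) = -2.8 / 5.4062 = -0.5179
  r[X_2,X_2] = 1 (diagonal).

R is symmetric with unit diagonal. Assembling:

R = [[1, -0.5179],
 [-0.5179, 1]]


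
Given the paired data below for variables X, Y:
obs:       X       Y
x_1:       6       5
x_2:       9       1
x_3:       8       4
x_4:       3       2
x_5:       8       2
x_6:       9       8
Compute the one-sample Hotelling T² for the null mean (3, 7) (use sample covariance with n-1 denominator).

Step 1 — sample mean vector:
  mean(X) = (6 + 9 + 8 + 3 + 8 + 9) / 6 = 43/6 = 7.1667
  mean(Y) = (5 + 1 + 4 + 2 + 2 + 8) / 6 = 22/6 = 3.6667
  x̄ = (7.1667, 3.6667),  deviation x̄ - mu_0 = (7.1667, 3.6667) - (3, 7) = (4.1667, -3.3333).

Step 2 — sample covariance matrix, S[i,j] = (1/(n-1)) · Σ_k (x_{k,i} - mean_i) · (x_{k,j} - mean_j), divisor n-1 = 5:
  S[X,X] = ((-1.1667)·(-1.1667) + (1.8333)·(1.8333) + (0.8333)·(0.8333) + (-4.1667)·(-4.1667) + (0.8333)·(0.8333) + (1.8333)·(1.8333)) / 5 = 26.8333/5 = 5.3667
  S[X,Y] = ((-1.1667)·(1.3333) + (1.8333)·(-2.6667) + (0.8333)·(0.3333) + (-4.1667)·(-1.6667) + (0.8333)·(-1.6667) + (1.8333)·(4.3333)) / 5 = 7.3333/5 = 1.4667
  S[Y,Y] = ((1.3333)·(1.3333) + (-2.6667)·(-2.6667) + (0.3333)·(0.3333) + (-1.6667)·(-1.6667) + (-1.6667)·(-1.6667) + (4.3333)·(4.3333)) / 5 = 33.3333/5 = 6.6667
  S = [[5.3667, 1.4667],
 [1.4667, 6.6667]].

Step 3 — invert S. det(S) = 5.3667·6.6667 - (1.4667)² = 33.6267.
  S^{-1} = (1/det) · [[d, -b], [-b, a]] = [[0.1983, -0.0436],
 [-0.0436, 0.1596]].

Step 4 — quadratic form (x̄ - mu_0)^T · S^{-1} · (x̄ - mu_0):
  S^{-1} · (x̄ - mu_0) = (0.9715, -0.7137),
  (x̄ - mu_0)^T · [...] = (4.1667)·(0.9715) + (-3.3333)·(-0.7137) = 6.4268.

Step 5 — scale by n: T² = 6 · 6.4268 = 38.5607.

T² ≈ 38.5607


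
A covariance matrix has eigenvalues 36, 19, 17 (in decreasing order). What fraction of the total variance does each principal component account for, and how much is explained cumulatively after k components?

Step 1 — total variance = trace(Sigma) = Σ λ_i = 36 + 19 + 17 = 72.

Step 2 — fraction explained by component i = λ_i / Σ λ:
  PC1: 36/72 = 0.5
  PC2: 19/72 = 0.2639
  PC3: 17/72 = 0.2361

Step 3 — cumulative fraction after k components = (λ_1 + ... + λ_k) / Σ λ:
  k = 1: 36/72 = 0.5
  k = 2: (36 + 19)/72 = 55/72 = 0.7639
  k = 3: (36 + 19 + 17)/72 = 72/72 = 1

Summary (fraction, with percent):

explained: PC1 0.5 (50%), PC2 0.2639 (26.39%), PC3 0.2361 (23.61%);  cumulative: 0.5, 0.7639, 1


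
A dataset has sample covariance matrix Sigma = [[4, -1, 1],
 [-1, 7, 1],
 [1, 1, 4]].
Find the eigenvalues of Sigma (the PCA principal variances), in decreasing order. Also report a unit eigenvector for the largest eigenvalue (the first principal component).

Step 1 — characteristic polynomial p(λ) = det(λI - Sigma) = λ³ - tr·λ² + c_1·λ - det, where tr = trace, c_1 = sum of the principal 2×2 minors, det = det(Sigma):
  tr = 4 + 7 + 4 = 15,
  c_1 = (4·7 - (-1)²) + (4·4 - (1)²) + (7·4 - (1)²) = 27 + 15 + 27 = 69,
  det = 4·(7·4 - (1)²) - (-1)·((-1)·4 - (1)·(1)) + (1)·((-1)·(1) - 7·(1)) = 4·(27) - (-1)·(-5) + (1)·(-8) = 95.
  So p(λ) = λ³ - 15λ² + 69λ - 95.
Step 2 — look for an integer root (rational root theorem: any rational root is an integer divisor of 95). Testing λ = 5:
  p(5) = 125 - 375 + 345 - 95 = 0  ✓
  Dividing out (λ - 5): p(λ) = (λ - 5)(λ² - 10λ + 19).
Step 3 — remaining eigenvalues from the quadratic λ² - 10λ + 19 = 0:
  Δ = 10² - 4·19 = 100 - 76 = 24,  λ = (10 ± √24)/2 = (10 ± 4.899)/2 ≈ 7.4495 or 2.5505.
  Sorted: λ_1 = 7.4495,  λ_2 = 5,  λ_3 = 2.5505  (check: sum = 15 = tr ✓).

Step 4 — unit eigenvector for λ_1 ≈ 7.4495: v spans the null space of (Sigma - λ_1 I), whose rows are
  r_1 = (-3.4495, -1, 1),  r_2 = (-1, -0.4495, 1),  r_3 = (1, 1, -3.4495).
  v is orthogonal to every row, so take v ∝ r_1 × r_2 = ((-1)·(1) - (1)·(-0.4495), (1)·(-1) - (-3.4495)·(1), (-3.4495)·(-0.4495) - (-1)·(-1)) ≈ (-0.5505, 2.4495, 0.5505).
  Rescale (multiply by -1 so the first nonzero entry is positive): u = (0.5505, -2.4495, -0.5505).
  ||u|| = √((0.5505)² + (-2.4495)² + (-0.5505)²) = √(6.6061) ≈ 2.5702,  v_1 = u/||u|| ≈ (0.2142, -0.953, -0.2142) (||v_1|| = 1).

λ_1 = 7.4495,  λ_2 = 5,  λ_3 = 2.5505;  v_1 ≈ (0.2142, -0.953, -0.2142)


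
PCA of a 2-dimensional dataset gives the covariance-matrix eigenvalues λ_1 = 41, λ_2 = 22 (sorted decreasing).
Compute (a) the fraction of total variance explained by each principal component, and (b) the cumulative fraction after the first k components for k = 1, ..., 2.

Step 1 — total variance = trace(Sigma) = Σ λ_i = 41 + 22 = 63.

Step 2 — fraction explained by component i = λ_i / Σ λ:
  PC1: 41/63 = 0.6508
  PC2: 22/63 = 0.3492

Step 3 — cumulative fraction after k components = (λ_1 + ... + λ_k) / Σ λ:
  k = 1: 41/63 = 0.6508
  k = 2: (41 + 22)/63 = 63/63 = 1

Summary (fraction, with percent):

explained: PC1 0.6508 (65.08%), PC2 0.3492 (34.92%);  cumulative: 0.6508, 1


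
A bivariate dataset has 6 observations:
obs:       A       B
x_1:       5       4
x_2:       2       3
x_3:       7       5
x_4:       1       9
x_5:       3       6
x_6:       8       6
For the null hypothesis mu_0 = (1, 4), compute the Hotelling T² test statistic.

Step 1 — sample mean vector:
  mean(A) = (5 + 2 + 7 + 1 + 3 + 8) / 6 = 26/6 = 4.3333
  mean(B) = (4 + 3 + 5 + 9 + 6 + 6) / 6 = 33/6 = 5.5
  x̄ = (4.3333, 5.5),  deviation x̄ - mu_0 = (4.3333, 5.5) - (1, 4) = (3.3333, 1.5).

Step 2 — sample covariance matrix, S[i,j] = (1/(n-1)) · Σ_k (x_{k,i} - mean_i) · (x_{k,j} - mean_j), divisor n-1 = 5:
  S[A,A] = ((0.6667)·(0.6667) + (-2.3333)·(-2.3333) + (2.6667)·(2.6667) + (-3.3333)·(-3.3333) + (-1.3333)·(-1.3333) + (3.6667)·(3.6667)) / 5 = 39.3333/5 = 7.8667
  S[A,B] = ((0.6667)·(-1.5) + (-2.3333)·(-2.5) + (2.6667)·(-0.5) + (-3.3333)·(3.5) + (-1.3333)·(0.5) + (3.6667)·(0.5)) / 5 = -7/5 = -1.4
  S[B,B] = ((-1.5)·(-1.5) + (-2.5)·(-2.5) + (-0.5)·(-0.5) + (3.5)·(3.5) + (0.5)·(0.5) + (0.5)·(0.5)) / 5 = 21.5/5 = 4.3
  S = [[7.8667, -1.4],
 [-1.4, 4.3]].

Step 3 — invert S. det(S) = 7.8667·4.3 - (-1.4)² = 31.8667.
  S^{-1} = (1/det) · [[d, -b], [-b, a]] = [[0.1349, 0.0439],
 [0.0439, 0.2469]].

Step 4 — quadratic form (x̄ - mu_0)^T · S^{-1} · (x̄ - mu_0):
  S^{-1} · (x̄ - mu_0) = (0.5157, 0.5167),
  (x̄ - mu_0)^T · [...] = (3.3333)·(0.5157) + (1.5)·(0.5167) = 2.4941.

Step 5 — scale by n: T² = 6 · 2.4941 = 14.9644.

T² ≈ 14.9644


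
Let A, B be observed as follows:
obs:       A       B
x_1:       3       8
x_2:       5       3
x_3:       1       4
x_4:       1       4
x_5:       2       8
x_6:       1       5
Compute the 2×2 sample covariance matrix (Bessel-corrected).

Step 1 — column means:
  mean(A) = (3 + 5 + 1 + 1 + 2 + 1) / 6 = 13/6 = 2.1667
  mean(B) = (8 + 3 + 4 + 4 + 8 + 5) / 6 = 32/6 = 5.3333

Step 2 — sample covariance S[i,j] = (1/(n-1)) · Σ_k (x_{k,i} - mean_i) · (x_{k,j} - mean_j), with n-1 = 5.
  S[A,A] = ((0.8333)·(0.8333) + (2.8333)·(2.8333) + (-1.1667)·(-1.1667) + (-1.1667)·(-1.1667) + (-0.1667)·(-0.1667) + (-1.1667)·(-1.1667)) / 5 = 12.8333/5 = 2.5667
  S[A,B] = ((0.8333)·(2.6667) + (2.8333)·(-2.3333) + (-1.1667)·(-1.3333) + (-1.1667)·(-1.3333) + (-0.1667)·(2.6667) + (-1.1667)·(-0.3333)) / 5 = -1.3333/5 = -0.2667
  S[B,B] = ((2.6667)·(2.6667) + (-2.3333)·(-2.3333) + (-1.3333)·(-1.3333) + (-1.3333)·(-1.3333) + (2.6667)·(2.6667) + (-0.3333)·(-0.3333)) / 5 = 23.3333/5 = 4.6667

S is symmetric (S[j,i] = S[i,j]). Assembling:

S = [[2.5667, -0.2667],
 [-0.2667, 4.6667]]


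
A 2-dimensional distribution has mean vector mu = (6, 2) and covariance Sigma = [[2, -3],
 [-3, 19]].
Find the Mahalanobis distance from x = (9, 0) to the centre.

Step 1 — centre the observation: (x - mu) = (3, -2).

Step 2 — invert Sigma. det(Sigma) = 2·19 - (-3)² = 29.
  Sigma^{-1} = (1/det) · [[d, -b], [-b, a]] = [[0.6552, 0.1034],
 [0.1034, 0.069]].

Step 3 — form the quadratic (x - mu)^T · Sigma^{-1} · (x - mu):
  Sigma^{-1} · (x - mu) = (1.7586, 0.1724).
  (x - mu)^T · [Sigma^{-1} · (x - mu)] = (3)·(1.7586) + (-2)·(0.1724) = 4.931.

Step 4 — take square root: d = √(4.931) ≈ 2.2206.

d(x, mu) = √(4.931) ≈ 2.2206


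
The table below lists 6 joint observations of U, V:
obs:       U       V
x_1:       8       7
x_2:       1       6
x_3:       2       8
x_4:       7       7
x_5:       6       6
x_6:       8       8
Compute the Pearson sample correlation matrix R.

Step 1 — column means:
  mean(U) = (8 + 1 + 2 + 7 + 6 + 8) / 6 = 32/6 = 5.3333
  mean(V) = (7 + 6 + 8 + 7 + 6 + 8) / 6 = 42/6 = 7

Step 2 — sample variances and covariances s[i,j] = (1/(n-1)) · Σ_k (x_{k,i} - mean_i) · (x_{k,j} - mean_j), with n-1 = 5:
  s[U,U] = ((2.6667)·(2.6667) + (-4.3333)·(-4.3333) + (-3.3333)·(-3.3333) + (1.6667)·(1.6667) + (0.6667)·(0.6667) + (2.6667)·(2.6667)) / 5 = 47.3333/5 = 9.4667
  s[U,V] = ((2.6667)·(0) + (-4.3333)·(-1) + (-3.3333)·(1) + (1.6667)·(0) + (0.6667)·(-1) + (2.6667)·(1)) / 5 = 3/5 = 0.6
  s[V,V] = ((0)·(0) + (-1)·(-1) + (1)·(1) + (0)·(0) + (-1)·(-1) + (1)·(1)) / 5 = 4/5 = 0.8
  Sample standard deviations s_i = √(s[i,i]):
  s(U) = √(9.4667) = 3.0768
  s(V) = √(0.8) = 0.8944

Step 3 — r_{ij} = s_{ij} / (s_i · s_j):
  r[U,U] = 1 (diagonal).
  r[U,V] = 0.6 / (3.0768 · 0.8944) = 0.6 / 2.752 = 0.218
  r[V,V] = 1 (diagonal).

R is symmetric with unit diagonal. Assembling:

R = [[1, 0.218],
 [0.218, 1]]


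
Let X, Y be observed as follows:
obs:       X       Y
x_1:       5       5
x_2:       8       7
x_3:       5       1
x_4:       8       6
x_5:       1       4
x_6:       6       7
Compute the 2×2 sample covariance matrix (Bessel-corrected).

Step 1 — column means:
  mean(X) = (5 + 8 + 5 + 8 + 1 + 6) / 6 = 33/6 = 5.5
  mean(Y) = (5 + 7 + 1 + 6 + 4 + 7) / 6 = 30/6 = 5

Step 2 — sample covariance S[i,j] = (1/(n-1)) · Σ_k (x_{k,i} - mean_i) · (x_{k,j} - mean_j), with n-1 = 5.
  S[X,X] = ((-0.5)·(-0.5) + (2.5)·(2.5) + (-0.5)·(-0.5) + (2.5)·(2.5) + (-4.5)·(-4.5) + (0.5)·(0.5)) / 5 = 33.5/5 = 6.7
  S[X,Y] = ((-0.5)·(0) + (2.5)·(2) + (-0.5)·(-4) + (2.5)·(1) + (-4.5)·(-1) + (0.5)·(2)) / 5 = 15/5 = 3
  S[Y,Y] = ((0)·(0) + (2)·(2) + (-4)·(-4) + (1)·(1) + (-1)·(-1) + (2)·(2)) / 5 = 26/5 = 5.2

S is symmetric (S[j,i] = S[i,j]). Assembling:

S = [[6.7, 3],
 [3, 5.2]]


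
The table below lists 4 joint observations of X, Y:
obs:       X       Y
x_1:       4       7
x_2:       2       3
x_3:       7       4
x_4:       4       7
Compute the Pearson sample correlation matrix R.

Step 1 — column means:
  mean(X) = (4 + 2 + 7 + 4) / 4 = 17/4 = 4.25
  mean(Y) = (7 + 3 + 4 + 7) / 4 = 21/4 = 5.25

Step 2 — sample variances and covariances s[i,j] = (1/(n-1)) · Σ_k (x_{k,i} - mean_i) · (x_{k,j} - mean_j), with n-1 = 3:
  s[X,X] = ((-0.25)·(-0.25) + (-2.25)·(-2.25) + (2.75)·(2.75) + (-0.25)·(-0.25)) / 3 = 12.75/3 = 4.25
  s[X,Y] = ((-0.25)·(1.75) + (-2.25)·(-2.25) + (2.75)·(-1.25) + (-0.25)·(1.75)) / 3 = 0.75/3 = 0.25
  s[Y,Y] = ((1.75)·(1.75) + (-2.25)·(-2.25) + (-1.25)·(-1.25) + (1.75)·(1.75)) / 3 = 12.75/3 = 4.25
  Sample standard deviations s_i = √(s[i,i]):
  s(X) = √(4.25) = 2.0616
  s(Y) = √(4.25) = 2.0616

Step 3 — r_{ij} = s_{ij} / (s_i · s_j):
  r[X,X] = 1 (diagonal).
  r[X,Y] = 0.25 / (2.0616 · 2.0616) = 0.25 / 4.25 = 0.0588
  r[Y,Y] = 1 (diagonal).

R is symmetric with unit diagonal. Assembling:

R = [[1, 0.0588],
 [0.0588, 1]]


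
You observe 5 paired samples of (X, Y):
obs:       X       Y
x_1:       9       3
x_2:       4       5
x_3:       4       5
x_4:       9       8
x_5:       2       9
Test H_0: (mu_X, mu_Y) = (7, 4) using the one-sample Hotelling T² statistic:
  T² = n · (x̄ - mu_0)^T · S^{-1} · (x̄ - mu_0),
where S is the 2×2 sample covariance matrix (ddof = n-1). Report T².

Step 1 — sample mean vector:
  mean(X) = (9 + 4 + 4 + 9 + 2) / 5 = 28/5 = 5.6
  mean(Y) = (3 + 5 + 5 + 8 + 9) / 5 = 30/5 = 6
  x̄ = (5.6, 6),  deviation x̄ - mu_0 = (5.6, 6) - (7, 4) = (-1.4, 2).

Step 2 — sample covariance matrix, S[i,j] = (1/(n-1)) · Σ_k (x_{k,i} - mean_i) · (x_{k,j} - mean_j), divisor n-1 = 4:
  S[X,X] = ((3.4)·(3.4) + (-1.6)·(-1.6) + (-1.6)·(-1.6) + (3.4)·(3.4) + (-3.6)·(-3.6)) / 4 = 41.2/4 = 10.3
  S[X,Y] = ((3.4)·(-3) + (-1.6)·(-1) + (-1.6)·(-1) + (3.4)·(2) + (-3.6)·(3)) / 4 = -11/4 = -2.75
  S[Y,Y] = ((-3)·(-3) + (-1)·(-1) + (-1)·(-1) + (2)·(2) + (3)·(3)) / 4 = 24/4 = 6
  S = [[10.3, -2.75],
 [-2.75, 6]].

Step 3 — invert S. det(S) = 10.3·6 - (-2.75)² = 54.2375.
  S^{-1} = (1/det) · [[d, -b], [-b, a]] = [[0.1106, 0.0507],
 [0.0507, 0.1899]].

Step 4 — quadratic form (x̄ - mu_0)^T · S^{-1} · (x̄ - mu_0):
  S^{-1} · (x̄ - mu_0) = (-0.0535, 0.3088),
  (x̄ - mu_0)^T · [...] = (-1.4)·(-0.0535) + (2)·(0.3088) = 0.6925.

Step 5 — scale by n: T² = 5 · 0.6925 = 3.4625.

T² ≈ 3.4625


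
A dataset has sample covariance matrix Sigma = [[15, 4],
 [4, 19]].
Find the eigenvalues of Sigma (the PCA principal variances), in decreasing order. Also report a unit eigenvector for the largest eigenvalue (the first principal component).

Step 1 — characteristic polynomial of 2×2 Sigma:
  det(Sigma - λI) = λ² - trace · λ + det = 0.
  trace = 15 + 19 = 34, det = 15·19 - (4)² = 269.
Step 2 — discriminant:
  Δ = trace² - 4·det = 1156 - 1076 = 80.
Step 3 — eigenvalues:
  λ = (trace ± √Δ)/2 = (34 ± 8.9443)/2,
  λ_1 = 21.4721,  λ_2 = 12.5279.

Step 4 — unit eigenvector for λ_1: solve (Sigma - λ_1 I)v = 0. First row:
  (15 - 21.4721)·v_x + (4)·v_y = 0, i.e. (-6.4721)·v_x + (4)·v_y = 0,
  so v ∝ (b, λ_1 - a) = (4, 6.4721) = u.
  ||u|| = √((4)² + (6.4721)²) = √(57.8885) ≈ 7.6085,
  v_1 = u/||u|| ≈ (0.5257, 0.8507) (||v_1|| = 1).

λ_1 = 21.4721,  λ_2 = 12.5279;  v_1 ≈ (0.5257, 0.8507)


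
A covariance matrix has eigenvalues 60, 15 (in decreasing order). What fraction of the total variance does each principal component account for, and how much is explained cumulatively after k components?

Step 1 — total variance = trace(Sigma) = Σ λ_i = 60 + 15 = 75.

Step 2 — fraction explained by component i = λ_i / Σ λ:
  PC1: 60/75 = 0.8
  PC2: 15/75 = 0.2

Step 3 — cumulative fraction after k components = (λ_1 + ... + λ_k) / Σ λ:
  k = 1: 60/75 = 0.8
  k = 2: (60 + 15)/75 = 75/75 = 1

Summary (fraction, with percent):

explained: PC1 0.8 (80%), PC2 0.2 (20%);  cumulative: 0.8, 1


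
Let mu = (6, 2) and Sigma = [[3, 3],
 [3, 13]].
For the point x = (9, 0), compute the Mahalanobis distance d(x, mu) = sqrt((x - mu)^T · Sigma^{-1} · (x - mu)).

Step 1 — centre the observation: (x - mu) = (3, -2).

Step 2 — invert Sigma. det(Sigma) = 3·13 - (3)² = 30.
  Sigma^{-1} = (1/det) · [[d, -b], [-b, a]] = [[0.4333, -0.1],
 [-0.1, 0.1]].

Step 3 — form the quadratic (x - mu)^T · Sigma^{-1} · (x - mu):
  Sigma^{-1} · (x - mu) = (1.5, -0.5).
  (x - mu)^T · [Sigma^{-1} · (x - mu)] = (3)·(1.5) + (-2)·(-0.5) = 5.5.

Step 4 — take square root: d = √(5.5) ≈ 2.3452.

d(x, mu) = √(5.5) ≈ 2.3452


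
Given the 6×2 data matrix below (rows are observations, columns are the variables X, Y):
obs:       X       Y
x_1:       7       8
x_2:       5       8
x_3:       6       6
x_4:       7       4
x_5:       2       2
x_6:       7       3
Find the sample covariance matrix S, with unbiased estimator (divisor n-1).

Step 1 — column means:
  mean(X) = (7 + 5 + 6 + 7 + 2 + 7) / 6 = 34/6 = 5.6667
  mean(Y) = (8 + 8 + 6 + 4 + 2 + 3) / 6 = 31/6 = 5.1667

Step 2 — sample covariance S[i,j] = (1/(n-1)) · Σ_k (x_{k,i} - mean_i) · (x_{k,j} - mean_j), with n-1 = 5.
  S[X,X] = ((1.3333)·(1.3333) + (-0.6667)·(-0.6667) + (0.3333)·(0.3333) + (1.3333)·(1.3333) + (-3.6667)·(-3.6667) + (1.3333)·(1.3333)) / 5 = 19.3333/5 = 3.8667
  S[X,Y] = ((1.3333)·(2.8333) + (-0.6667)·(2.8333) + (0.3333)·(0.8333) + (1.3333)·(-1.1667) + (-3.6667)·(-3.1667) + (1.3333)·(-2.1667)) / 5 = 9.3333/5 = 1.8667
  S[Y,Y] = ((2.8333)·(2.8333) + (2.8333)·(2.8333) + (0.8333)·(0.8333) + (-1.1667)·(-1.1667) + (-3.1667)·(-3.1667) + (-2.1667)·(-2.1667)) / 5 = 32.8333/5 = 6.5667

S is symmetric (S[j,i] = S[i,j]). Assembling:

S = [[3.8667, 1.8667],
 [1.8667, 6.5667]]


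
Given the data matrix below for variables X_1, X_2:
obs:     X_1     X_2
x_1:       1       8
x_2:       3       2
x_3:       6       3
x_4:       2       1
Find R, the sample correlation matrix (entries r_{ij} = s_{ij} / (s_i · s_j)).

Step 1 — column means:
  mean(X_1) = (1 + 3 + 6 + 2) / 4 = 12/4 = 3
  mean(X_2) = (8 + 2 + 3 + 1) / 4 = 14/4 = 3.5

Step 2 — sample variances and covariances s[i,j] = (1/(n-1)) · Σ_k (x_{k,i} - mean_i) · (x_{k,j} - mean_j), with n-1 = 3:
  s[X_1,X_1] = ((-2)·(-2) + (0)·(0) + (3)·(3) + (-1)·(-1)) / 3 = 14/3 = 4.6667
  s[X_1,X_2] = ((-2)·(4.5) + (0)·(-1.5) + (3)·(-0.5) + (-1)·(-2.5)) / 3 = -8/3 = -2.6667
  s[X_2,X_2] = ((4.5)·(4.5) + (-1.5)·(-1.5) + (-0.5)·(-0.5) + (-2.5)·(-2.5)) / 3 = 29/3 = 9.6667
  Sample standard deviations s_i = √(s[i,i]):
  s(X_1) = √(4.6667) = 2.1602
  s(X_2) = √(9.6667) = 3.1091

Step 3 — r_{ij} = s_{ij} / (s_i · s_j):
  r[X_1,X_1] = 1 (diagonal).
  r[X_1,X_2] = -2.6667 / (2.1602 · 3.1091) = -2.6667 / 6.7165 = -0.397
  r[X_2,X_2] = 1 (diagonal).

R is symmetric with unit diagonal. Assembling:

R = [[1, -0.397],
 [-0.397, 1]]


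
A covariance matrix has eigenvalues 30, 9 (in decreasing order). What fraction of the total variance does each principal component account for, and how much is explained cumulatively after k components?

Step 1 — total variance = trace(Sigma) = Σ λ_i = 30 + 9 = 39.

Step 2 — fraction explained by component i = λ_i / Σ λ:
  PC1: 30/39 = 0.7692
  PC2: 9/39 = 0.2308

Step 3 — cumulative fraction after k components = (λ_1 + ... + λ_k) / Σ λ:
  k = 1: 30/39 = 0.7692
  k = 2: (30 + 9)/39 = 39/39 = 1

Summary (fraction, with percent):

explained: PC1 0.7692 (76.92%), PC2 0.2308 (23.08%);  cumulative: 0.7692, 1


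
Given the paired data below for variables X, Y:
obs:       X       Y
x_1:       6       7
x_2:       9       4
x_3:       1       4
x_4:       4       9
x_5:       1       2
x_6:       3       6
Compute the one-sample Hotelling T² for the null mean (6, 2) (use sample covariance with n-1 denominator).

Step 1 — sample mean vector:
  mean(X) = (6 + 9 + 1 + 4 + 1 + 3) / 6 = 24/6 = 4
  mean(Y) = (7 + 4 + 4 + 9 + 2 + 6) / 6 = 32/6 = 5.3333
  x̄ = (4, 5.3333),  deviation x̄ - mu_0 = (4, 5.3333) - (6, 2) = (-2, 3.3333).

Step 2 — sample covariance matrix, S[i,j] = (1/(n-1)) · Σ_k (x_{k,i} - mean_i) · (x_{k,j} - mean_j), divisor n-1 = 5:
  S[X,X] = ((2)·(2) + (5)·(5) + (-3)·(-3) + (0)·(0) + (-3)·(-3) + (-1)·(-1)) / 5 = 48/5 = 9.6
  S[X,Y] = ((2)·(1.6667) + (5)·(-1.3333) + (-3)·(-1.3333) + (0)·(3.6667) + (-3)·(-3.3333) + (-1)·(0.6667)) / 5 = 10/5 = 2
  S[Y,Y] = ((1.6667)·(1.6667) + (-1.3333)·(-1.3333) + (-1.3333)·(-1.3333) + (3.6667)·(3.6667) + (-3.3333)·(-3.3333) + (0.6667)·(0.6667)) / 5 = 31.3333/5 = 6.2667
  S = [[9.6, 2],
 [2, 6.2667]].

Step 3 — invert S. det(S) = 9.6·6.2667 - (2)² = 56.16.
  S^{-1} = (1/det) · [[d, -b], [-b, a]] = [[0.1116, -0.0356],
 [-0.0356, 0.1709]].

Step 4 — quadratic form (x̄ - mu_0)^T · S^{-1} · (x̄ - mu_0):
  S^{-1} · (x̄ - mu_0) = (-0.3419, 0.641),
  (x̄ - mu_0)^T · [...] = (-2)·(-0.3419) + (3.3333)·(0.641) = 2.8205.

Step 5 — scale by n: T² = 6 · 2.8205 = 16.9231.

T² ≈ 16.9231


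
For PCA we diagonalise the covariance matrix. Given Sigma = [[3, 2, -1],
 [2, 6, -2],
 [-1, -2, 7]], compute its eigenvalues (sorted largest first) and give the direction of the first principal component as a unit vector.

Step 1 — characteristic polynomial p(λ) = det(λI - Sigma) = λ³ - tr·λ² + c_1·λ - det, where tr = trace, c_1 = sum of the principal 2×2 minors, det = det(Sigma):
  tr = 3 + 6 + 7 = 16,
  c_1 = (3·6 - (2)²) + (3·7 - (-1)²) + (6·7 - (-2)²) = 14 + 20 + 38 = 72,
  det = 3·(6·7 - (-2)²) - (2)·((2)·7 - (-2)·(-1)) + (-1)·((2)·(-2) - 6·(-1)) = 3·(38) - (2)·(12) + (-1)·(2) = 88.
  So p(λ) = λ³ - 16λ² + 72λ - 88.
Step 2 — look for an integer root (rational root theorem: any rational root is an integer divisor of 88). Testing λ = 2:
  p(2) = 8 - 64 + 144 - 88 = 0  ✓
  Dividing out (λ - 2): p(λ) = (λ - 2)(λ² - 14λ + 44).
Step 3 — remaining eigenvalues from the quadratic λ² - 14λ + 44 = 0:
  Δ = 14² - 4·44 = 196 - 176 = 20,  λ = (14 ± √20)/2 = (14 ± 4.4721)/2 ≈ 9.2361 or 4.7639.
  Sorted: λ_1 = 9.2361,  λ_2 = 4.7639,  λ_3 = 2  (check: sum = 16 = tr ✓).

Step 4 — unit eigenvector for λ_1 ≈ 9.2361: v spans the null space of (Sigma - λ_1 I), whose rows are
  r_1 = (-6.2361, 2, -1),  r_2 = (2, -3.2361, -2),  r_3 = (-1, -2, -2.2361).
  v is orthogonal to every row, so take v ∝ r_1 × r_2 = ((2)·(-2) - (-1)·(-3.2361), (-1)·(2) - (-6.2361)·(-2), (-6.2361)·(-3.2361) - (2)·(2)) ≈ (-7.2361, -14.4721, 16.1803).
  Rescale (multiply by -1 so the first nonzero entry is positive): u = (7.2361, 14.4721, -16.1803).
  ||u|| = √((7.2361)² + (14.4721)² + (-16.1803)²) = √(523.6068) ≈ 22.8825,  v_1 = u/||u|| ≈ (0.3162, 0.6325, -0.7071) (||v_1|| = 1).

λ_1 = 9.2361,  λ_2 = 4.7639,  λ_3 = 2;  v_1 ≈ (0.3162, 0.6325, -0.7071)


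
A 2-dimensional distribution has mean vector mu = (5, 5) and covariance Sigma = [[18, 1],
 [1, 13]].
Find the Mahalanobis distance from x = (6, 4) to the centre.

Step 1 — centre the observation: (x - mu) = (1, -1).

Step 2 — invert Sigma. det(Sigma) = 18·13 - (1)² = 233.
  Sigma^{-1} = (1/det) · [[d, -b], [-b, a]] = [[0.0558, -0.0043],
 [-0.0043, 0.0773]].

Step 3 — form the quadratic (x - mu)^T · Sigma^{-1} · (x - mu):
  Sigma^{-1} · (x - mu) = (0.0601, -0.0815).
  (x - mu)^T · [Sigma^{-1} · (x - mu)] = (1)·(0.0601) + (-1)·(-0.0815) = 0.1416.

Step 4 — take square root: d = √(0.1416) ≈ 0.3763.

d(x, mu) = √(0.1416) ≈ 0.3763


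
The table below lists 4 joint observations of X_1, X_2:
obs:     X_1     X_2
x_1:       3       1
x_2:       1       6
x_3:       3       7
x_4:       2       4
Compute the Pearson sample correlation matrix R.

Step 1 — column means:
  mean(X_1) = (3 + 1 + 3 + 2) / 4 = 9/4 = 2.25
  mean(X_2) = (1 + 6 + 7 + 4) / 4 = 18/4 = 4.5

Step 2 — sample variances and covariances s[i,j] = (1/(n-1)) · Σ_k (x_{k,i} - mean_i) · (x_{k,j} - mean_j), with n-1 = 3:
  s[X_1,X_1] = ((0.75)·(0.75) + (-1.25)·(-1.25) + (0.75)·(0.75) + (-0.25)·(-0.25)) / 3 = 2.75/3 = 0.9167
  s[X_1,X_2] = ((0.75)·(-3.5) + (-1.25)·(1.5) + (0.75)·(2.5) + (-0.25)·(-0.5)) / 3 = -2.5/3 = -0.8333
  s[X_2,X_2] = ((-3.5)·(-3.5) + (1.5)·(1.5) + (2.5)·(2.5) + (-0.5)·(-0.5)) / 3 = 21/3 = 7
  Sample standard deviations s_i = √(s[i,i]):
  s(X_1) = √(0.9167) = 0.9574
  s(X_2) = √(7) = 2.6458

Step 3 — r_{ij} = s_{ij} / (s_i · s_j):
  r[X_1,X_1] = 1 (diagonal).
  r[X_1,X_2] = -0.8333 / (0.9574 · 2.6458) = -0.8333 / 2.5331 = -0.329
  r[X_2,X_2] = 1 (diagonal).

R is symmetric with unit diagonal. Assembling:

R = [[1, -0.329],
 [-0.329, 1]]


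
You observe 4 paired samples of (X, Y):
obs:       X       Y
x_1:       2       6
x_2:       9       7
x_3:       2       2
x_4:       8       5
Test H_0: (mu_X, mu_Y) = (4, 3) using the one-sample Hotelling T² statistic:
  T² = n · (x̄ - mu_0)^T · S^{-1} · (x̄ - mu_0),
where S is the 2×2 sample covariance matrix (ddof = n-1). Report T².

Step 1 — sample mean vector:
  mean(X) = (2 + 9 + 2 + 8) / 4 = 21/4 = 5.25
  mean(Y) = (6 + 7 + 2 + 5) / 4 = 20/4 = 5
  x̄ = (5.25, 5),  deviation x̄ - mu_0 = (5.25, 5) - (4, 3) = (1.25, 2).

Step 2 — sample covariance matrix, S[i,j] = (1/(n-1)) · Σ_k (x_{k,i} - mean_i) · (x_{k,j} - mean_j), divisor n-1 = 3:
  S[X,X] = ((-3.25)·(-3.25) + (3.75)·(3.75) + (-3.25)·(-3.25) + (2.75)·(2.75)) / 3 = 42.75/3 = 14.25
  S[X,Y] = ((-3.25)·(1) + (3.75)·(2) + (-3.25)·(-3) + (2.75)·(0)) / 3 = 14/3 = 4.6667
  S[Y,Y] = ((1)·(1) + (2)·(2) + (-3)·(-3) + (0)·(0)) / 3 = 14/3 = 4.6667
  S = [[14.25, 4.6667],
 [4.6667, 4.6667]].

Step 3 — invert S. det(S) = 14.25·4.6667 - (4.6667)² = 44.7222.
  S^{-1} = (1/det) · [[d, -b], [-b, a]] = [[0.1043, -0.1043],
 [-0.1043, 0.3186]].

Step 4 — quadratic form (x̄ - mu_0)^T · S^{-1} · (x̄ - mu_0):
  S^{-1} · (x̄ - mu_0) = (-0.0783, 0.5068),
  (x̄ - mu_0)^T · [...] = (1.25)·(-0.0783) + (2)·(0.5068) = 0.9158.

Step 5 — scale by n: T² = 4 · 0.9158 = 3.6634.

T² ≈ 3.6634
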